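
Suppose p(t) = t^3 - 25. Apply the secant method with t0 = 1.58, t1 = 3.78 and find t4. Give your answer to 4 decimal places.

p(1.58) = -21.055688, p(3.78) = 29.010152
t2 = 3.780000 − 29.010152·(3.780000 − 1.580000) / (29.010152 − (-21.055688)) = 3.780000 − (63.822334)/(50.065840) = 2.505232
p(2.505232) = -9.276696
t3 = 2.505232 − (-9.276696)·(2.505232 − 3.780000) / (-9.276696 − 29.010152) = 2.505232 − (11.825636)/(-38.286848) = 2.814101
p(2.814101) = -2.714664
t4 = 2.814101 − (-2.714664)·(2.814101 − 2.505232) / (-2.714664 − (-9.276696)) = 2.814101 − (-0.838477)/(6.562032) = 2.941878

2.9419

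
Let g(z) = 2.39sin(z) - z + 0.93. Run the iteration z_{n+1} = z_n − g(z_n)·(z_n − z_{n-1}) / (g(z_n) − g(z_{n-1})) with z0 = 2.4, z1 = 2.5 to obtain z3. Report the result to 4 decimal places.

g(2.4) = 0.144357, g(2.5) = -0.139652
z2 = 2.500000 − (-0.139652)·(2.500000 − 2.400000) / (-0.139652 − 0.144357) = 2.500000 − (-0.013965)/(-0.284009) = 2.450828
g(2.450828) = 0.001904
z3 = 2.450828 − 0.001904·(2.450828 − 2.500000) / (0.001904 − (-0.139652)) = 2.450828 − (-0.000094)/(0.141555) = 2.451490

2.4515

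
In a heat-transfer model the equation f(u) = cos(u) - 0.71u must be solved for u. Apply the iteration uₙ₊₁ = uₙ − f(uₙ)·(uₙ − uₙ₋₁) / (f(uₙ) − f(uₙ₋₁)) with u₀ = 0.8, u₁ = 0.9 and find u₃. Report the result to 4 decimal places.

0.8883

f(0.8) = 0.128707, f(0.9) = -0.017390
u₂ = 0.900000 − (-0.017390)·(0.900000 − 0.800000) / (-0.017390 − 0.128707) = 0.900000 − (-0.001739)/(-0.146097) = 0.888097
f(0.888097) = 0.000341
u₃ = 0.888097 − 0.000341·(0.888097 − 0.900000) / (0.000341 − (-0.017390)) = 0.888097 − (-0.000004)/(0.017731) = 0.888326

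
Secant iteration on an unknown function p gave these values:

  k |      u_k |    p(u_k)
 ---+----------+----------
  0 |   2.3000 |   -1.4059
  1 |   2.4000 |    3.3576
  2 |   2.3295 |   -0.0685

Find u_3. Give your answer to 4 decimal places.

u_3 = 2.3295 − (-0.0685)·(2.3295 − 2.4000) / (-0.0685 − 3.3576)
   = 2.3295 − (0.004829)/(-3.426100) = 2.330910

2.3309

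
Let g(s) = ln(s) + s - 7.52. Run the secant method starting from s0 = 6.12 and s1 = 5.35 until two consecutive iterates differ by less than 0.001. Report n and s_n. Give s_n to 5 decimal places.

g(6.12) = 0.4115621, g(5.35) = -0.4929034
s2 = 5.3500000 − (-0.4929034)·(-0.7700000)/(-0.9044655) = 5.7696242;  |Δ| = 0.4196242
g(5.7696242) = 0.0022312
s3 = 5.7696242 − 0.0022312·(0.4196242)/(0.4951346) = 5.7677333;  |Δ| = 0.0018909
g(5.7677333) = 0.0000125
s4 = 5.7677333 − 0.0000125·(-0.0018909)/(-0.0022187) = 5.7677227;  |Δ| = 0.0000106
|s4 − s3| = 0.0000106 < 0.001

n = 4, s_n = 5.76772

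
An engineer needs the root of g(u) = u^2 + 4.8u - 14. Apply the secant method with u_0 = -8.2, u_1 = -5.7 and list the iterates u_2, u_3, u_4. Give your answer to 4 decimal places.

-6.6747, -6.8710, -6.8447

g(-8.2) = 13.880000, g(-5.7) = -8.870000
u_2 = -5.700000 − (-8.870000)·(-5.700000 − (-8.200000)) / (-8.870000 − 13.880000) = -5.700000 − (-22.175000)/(-22.750000) = -6.674725
g(-6.674725) = -1.486724
u_3 = -6.674725 − (-1.486724)·(-6.674725 − (-5.700000)) / (-1.486724 − (-8.870000)) = -6.674725 − (1.449147)/(7.383276) = -6.871000
g(-6.871000) = 0.229837
u_4 = -6.871000 − 0.229837·(-6.871000 − (-6.674725)) / (0.229837 − (-1.486724)) = -6.871000 − (-0.045111)/(1.716561) = -6.844720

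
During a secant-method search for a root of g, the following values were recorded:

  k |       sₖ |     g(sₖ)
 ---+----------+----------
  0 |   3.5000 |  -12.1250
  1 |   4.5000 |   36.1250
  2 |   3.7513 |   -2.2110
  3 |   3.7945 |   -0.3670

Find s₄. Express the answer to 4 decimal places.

3.8031

s₄ = 3.7945 − (-0.3670)·(3.7945 − 3.7513) / (-0.3670 − (-2.2110))
   = 3.7945 − (-0.015854)/(1.844000) = 3.803098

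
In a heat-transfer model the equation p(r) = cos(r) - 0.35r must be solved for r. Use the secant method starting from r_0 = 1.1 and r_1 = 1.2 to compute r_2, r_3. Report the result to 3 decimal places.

1.154, 1.155

p(1.1) = 0.06860, p(1.2) = -0.05764
r_2 = 1.20000 − (-0.05764)·(1.20000 − 1.10000) / (-0.05764 − 0.06860) = 1.20000 − (-0.00576)/(-0.12624) = 1.15434
p(1.15434) = 0.00051
r_3 = 1.15434 − 0.00051·(1.15434 − 1.20000) / (0.00051 − (-0.05764)) = 1.15434 − (-0.00002)/(0.05815) = 1.15474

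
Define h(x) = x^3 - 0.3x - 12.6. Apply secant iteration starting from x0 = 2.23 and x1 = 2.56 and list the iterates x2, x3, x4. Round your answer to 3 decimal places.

2.359, 2.369, 2.370

h(2.23) = -2.17943, h(2.56) = 3.40922
x2 = 2.56000 − 3.40922·(2.56000 − 2.23000) / (3.40922 − (-2.17943)) = 2.56000 − (1.12504)/(5.58865) = 2.35869
h(2.35869) = -0.18520
x3 = 2.35869 − (-0.18520)·(2.35869 − 2.56000) / (-0.18520 − 3.40922) = 2.35869 − (0.03728)/(-3.59442) = 2.36906
h(2.36906) = -0.01443
x4 = 2.36906 − (-0.01443)·(2.36906 − 2.35869) / (-0.01443 − (-0.18520)) = 2.36906 − (-0.00015)/(0.17077) = 2.36994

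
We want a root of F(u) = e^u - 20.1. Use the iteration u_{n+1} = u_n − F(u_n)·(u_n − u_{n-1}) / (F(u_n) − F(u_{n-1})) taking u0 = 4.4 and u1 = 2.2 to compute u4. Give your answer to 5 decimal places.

F(4.4) = 61.3508687, F(2.2) = -11.0749865
u2 = 2.2000000 − (-11.0749865)·(2.2000000 − 4.4000000) / (-11.0749865 − 61.3508687) = 2.2000000 − (24.3649703)/(-72.4258552) = 2.5364126
F(2.5364126) = -7.4657346
u3 = 2.5364126 − (-7.4657346)·(2.5364126 − 2.2000000) / (-7.4657346 − (-11.0749865)) = 2.5364126 − (-2.5115672)/(3.6092519) = 3.2322818
F(3.2322818) = 5.2374055
u4 = 3.2322818 − 5.2374055·(3.2322818 − 2.5364126) / (5.2374055 − (-7.4657346)) = 3.2322818 − (3.6445491)/(12.7031401) = 2.9453803

2.94538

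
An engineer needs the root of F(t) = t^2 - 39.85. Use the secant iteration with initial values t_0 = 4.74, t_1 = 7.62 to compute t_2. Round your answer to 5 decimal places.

F(4.74) = -17.3824000, F(7.62) = 18.2144000
t_2 = 7.6200000 − 18.2144000·(7.6200000 − 4.7400000) / (18.2144000 − (-17.3824000)) = 7.6200000 − (52.4574720)/(35.5968000) = 6.1463430

6.14634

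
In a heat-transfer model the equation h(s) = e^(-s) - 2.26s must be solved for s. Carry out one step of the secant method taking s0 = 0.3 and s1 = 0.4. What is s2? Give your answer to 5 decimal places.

0.32119

h(0.3) = 0.0628182, h(0.4) = -0.2336800
s2 = 0.4000000 − (-0.2336800)·(0.4000000 − 0.3000000) / (-0.2336800 − 0.0628182) = 0.4000000 − (-0.0233680)/(-0.2964982) = 0.3211867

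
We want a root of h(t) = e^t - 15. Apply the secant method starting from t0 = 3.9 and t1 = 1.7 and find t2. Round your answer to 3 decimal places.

2.177

h(3.9) = 34.40245, h(1.7) = -9.52605
t2 = 1.70000 − (-9.52605)·(1.70000 − 3.90000) / (-9.52605 − 34.40245) = 1.70000 − (20.95732)/(-43.92850) = 2.17708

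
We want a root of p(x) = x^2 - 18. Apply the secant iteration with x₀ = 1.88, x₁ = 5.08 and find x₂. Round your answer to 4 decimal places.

3.9584

p(1.88) = -14.465600, p(5.08) = 7.806400
x₂ = 5.080000 − 7.806400·(5.080000 − 1.880000) / (7.806400 − (-14.465600)) = 5.080000 − (24.980480)/(22.272000) = 3.958391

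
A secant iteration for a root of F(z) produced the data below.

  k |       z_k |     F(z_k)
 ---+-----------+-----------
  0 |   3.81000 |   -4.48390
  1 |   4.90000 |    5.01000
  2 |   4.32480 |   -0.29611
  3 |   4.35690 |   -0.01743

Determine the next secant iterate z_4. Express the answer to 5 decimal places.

z_4 = 4.35690 − (-0.01743)·(4.35690 − 4.32480) / (-0.01743 − (-0.29611))
   = 4.35690 − (-0.0005595)/(0.2786800) = 4.3589077

4.35891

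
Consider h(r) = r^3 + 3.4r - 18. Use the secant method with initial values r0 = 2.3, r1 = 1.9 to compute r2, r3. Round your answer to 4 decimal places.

2.1808, 2.1942

h(2.3) = 1.987000, h(1.9) = -4.681000
r2 = 1.900000 − (-4.681000)·(1.900000 − 2.300000) / (-4.681000 − 1.987000) = 1.900000 − (1.872400)/(-6.668000) = 2.180804
h(2.180804) = -0.213570
r3 = 2.180804 − (-0.213570)·(2.180804 − 1.900000) / (-0.213570 − (-4.681000)) = 2.180804 − (-0.059971)/(4.467430) = 2.194228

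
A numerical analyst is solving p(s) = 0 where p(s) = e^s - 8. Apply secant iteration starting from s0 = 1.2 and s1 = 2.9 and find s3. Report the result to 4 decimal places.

1.9524

p(1.2) = -4.679883, p(2.9) = 10.174145
s2 = 2.900000 − 10.174145·(2.900000 − 1.200000) / (10.174145 − (-4.679883)) = 2.900000 − (17.296047)/(14.854028) = 1.735599
p(1.735599) = -2.327676
s3 = 1.735599 − (-2.327676)·(1.735599 − 2.900000) / (-2.327676 − 10.174145) = 1.735599 − (2.710349)/(-12.501821) = 1.952395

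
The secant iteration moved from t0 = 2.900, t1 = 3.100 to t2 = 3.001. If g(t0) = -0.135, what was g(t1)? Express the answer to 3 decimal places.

The secant line through (2.900, -0.135) and (3.100, g(t1)) crosses zero at t2 = 3.001.
So (2.900, -0.135), (3.100, g(t1)), (3.001, 0) are collinear:
g(t1) = -0.135 · (3.100 − 3.001) / (2.900 − 3.001) = -0.135 · (0.09900)/(-0.10100) = 0.13233

0.132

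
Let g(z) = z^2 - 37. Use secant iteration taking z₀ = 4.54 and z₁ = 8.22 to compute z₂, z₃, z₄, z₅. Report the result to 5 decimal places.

g(4.54) = -16.3884000, g(8.22) = 30.5684000
z₂ = 8.2200000 − 30.5684000·(8.2200000 − 4.5400000) / (30.5684000 − (-16.3884000)) = 8.2200000 − (112.4917120)/(46.9568000) = 5.8243574
g(5.8243574) = -3.0768613
z₃ = 5.8243574 − (-3.0768613)·(5.8243574 − 8.2200000) / (-3.0768613 − 30.5684000) = 5.8243574 − (7.3710600)/(-33.6452613) = 6.0434390
g(6.0434390) = -0.4768446
z₄ = 6.0434390 − (-0.4768446)·(6.0434390 − 5.8243574) / (-0.4768446 − (-3.0768613)) = 6.0434390 − (-0.1044679)/(2.6000167) = 6.0836187
g(6.0836187) = 0.0104170
z₅ = 6.0836187 − 0.0104170·(6.0836187 − 6.0434390) / (0.0104170 − (-0.4768446)) = 6.0836187 − (0.0004186)/(0.4872617) = 6.0827598

5.82436, 6.04344, 6.08362, 6.08276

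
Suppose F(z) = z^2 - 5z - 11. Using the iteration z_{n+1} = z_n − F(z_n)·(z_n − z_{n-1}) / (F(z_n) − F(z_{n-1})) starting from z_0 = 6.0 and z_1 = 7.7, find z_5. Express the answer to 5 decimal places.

F(6.0) = -5.0000000, F(7.7) = 9.7900000
z_2 = 7.7000000 − 9.7900000·(7.7000000 − 6.0000000) / (9.7900000 − (-5.0000000)) = 7.7000000 − (16.6430000)/(14.7900000) = 6.5747126
F(6.5747126) = -0.6467169
z_3 = 6.5747126 − (-0.6467169)·(6.5747126 − 7.7000000) / (-0.6467169 − 9.7900000) = 6.5747126 − (0.7277423)/(-10.4367169) = 6.6444417
F(6.6444417) = -0.0736031
z_4 = 6.6444417 − (-0.0736031)·(6.6444417 − 6.5747126) / (-0.0736031 − (-0.6467169)) = 6.6444417 − (-0.0051323)/(0.5731138) = 6.6533968
F(6.6533968) = 0.0007046
z_5 = 6.6533968 − 0.0007046·(6.6533968 − 6.6444417) / (0.0007046 − (-0.0736031)) = 6.6533968 − (0.0000063)/(0.0743077) = 6.6533118

6.65331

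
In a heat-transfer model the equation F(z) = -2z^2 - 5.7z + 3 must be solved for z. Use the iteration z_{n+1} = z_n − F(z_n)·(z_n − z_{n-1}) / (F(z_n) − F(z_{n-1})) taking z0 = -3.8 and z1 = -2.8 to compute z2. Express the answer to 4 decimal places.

-3.2373

F(-3.8) = -4.220000, F(-2.8) = 3.280000
z2 = -2.800000 − 3.280000·(-2.800000 − (-3.800000)) / (3.280000 − (-4.220000)) = -2.800000 − (3.280000)/(7.500000) = -3.237333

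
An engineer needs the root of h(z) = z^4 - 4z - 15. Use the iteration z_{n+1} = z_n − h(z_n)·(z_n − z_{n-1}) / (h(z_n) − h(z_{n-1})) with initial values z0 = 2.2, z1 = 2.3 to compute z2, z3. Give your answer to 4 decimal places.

2.2090, 2.2096

h(2.2) = -0.374400, h(2.3) = 3.784100
z2 = 2.300000 − 3.784100·(2.300000 − 2.200000) / (3.784100 − (-0.374400)) = 2.300000 − (0.378410)/(4.158500) = 2.209003
h(2.209003) = -0.024586
z3 = 2.209003 − (-0.024586)·(2.209003 − 2.300000) / (-0.024586 − 3.784100) = 2.209003 − (0.002237)/(-3.808686) = 2.209591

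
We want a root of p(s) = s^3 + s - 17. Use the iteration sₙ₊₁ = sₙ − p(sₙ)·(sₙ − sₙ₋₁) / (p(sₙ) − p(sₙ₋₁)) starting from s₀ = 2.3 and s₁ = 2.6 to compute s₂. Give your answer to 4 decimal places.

p(2.3) = -2.533000, p(2.6) = 3.176000
s₂ = 2.600000 − 3.176000·(2.600000 − 2.300000) / (3.176000 − (-2.533000)) = 2.600000 − (0.952800)/(5.709000) = 2.433106

2.4331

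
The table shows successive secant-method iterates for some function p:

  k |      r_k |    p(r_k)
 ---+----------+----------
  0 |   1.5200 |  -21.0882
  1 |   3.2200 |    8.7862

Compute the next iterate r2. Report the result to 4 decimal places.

2.7200

r2 = 3.2200 − 8.7862·(3.2200 − 1.5200) / (8.7862 − (-21.0882))
   = 3.2200 − (14.936540)/(29.874400) = 2.720022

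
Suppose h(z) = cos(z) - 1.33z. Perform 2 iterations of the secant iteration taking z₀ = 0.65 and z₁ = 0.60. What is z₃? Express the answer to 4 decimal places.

h(0.65) = -0.068416, h(0.60) = 0.027336
z₂ = 0.600000 − 0.027336·(0.600000 − 0.650000) / (0.027336 − (-0.068416)) = 0.600000 − (-0.001367)/(0.095752) = 0.614274
h(0.614274) = 0.000207
z₃ = 0.614274 − 0.000207·(0.614274 − 0.600000) / (0.000207 − 0.027336) = 0.614274 − (0.000003)/(-0.027128) = 0.614383

0.6144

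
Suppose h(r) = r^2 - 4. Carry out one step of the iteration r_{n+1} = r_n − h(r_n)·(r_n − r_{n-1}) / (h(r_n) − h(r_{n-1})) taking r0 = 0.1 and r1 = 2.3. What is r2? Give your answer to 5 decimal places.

1.76250

h(0.1) = -3.9900000, h(2.3) = 1.2900000
r2 = 2.3000000 − 1.2900000·(2.3000000 − 0.1000000) / (1.2900000 − (-3.9900000)) = 2.3000000 − (2.8380000)/(5.2800000) = 1.7625000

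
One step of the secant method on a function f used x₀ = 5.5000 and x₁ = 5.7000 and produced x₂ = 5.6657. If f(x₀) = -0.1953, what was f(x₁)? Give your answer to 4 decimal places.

The secant line through (5.5000, -0.1953) and (5.7000, f(x₁)) crosses zero at x₂ = 5.6657.
So (5.5000, -0.1953), (5.7000, f(x₁)), (5.6657, 0) are collinear:
f(x₁) = -0.1953 · (5.7000 − 5.6657) / (5.5000 − 5.6657) = -0.1953 · (0.034300)/(-0.165700) = 0.040427

0.0404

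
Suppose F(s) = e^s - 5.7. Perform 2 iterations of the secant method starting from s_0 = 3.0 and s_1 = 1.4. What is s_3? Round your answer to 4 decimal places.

F(3.0) = 14.385537, F(1.4) = -1.644800
s_2 = 1.400000 − (-1.644800)·(1.400000 − 3.000000) / (-1.644800 − 14.385537) = 1.400000 − (2.631680)/(-16.030337) = 1.564169
F(1.564169) = -0.921299
s_3 = 1.564169 − (-0.921299)·(1.564169 − 1.400000) / (-0.921299 − (-1.644800)) = 1.564169 − (-0.151249)/(0.723501) = 1.773220

1.7732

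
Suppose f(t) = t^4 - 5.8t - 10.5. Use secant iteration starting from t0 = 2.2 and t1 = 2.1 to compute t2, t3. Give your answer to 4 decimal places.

2.1951, 2.1955

f(2.2) = 0.165600, f(2.1) = -3.231900
t2 = 2.100000 − (-3.231900)·(2.100000 − 2.200000) / (-3.231900 − 0.165600) = 2.100000 − (0.323190)/(-3.397500) = 2.195126
f(2.195126) = -0.013042
t3 = 2.195126 − (-0.013042)·(2.195126 − 2.100000) / (-0.013042 − (-3.231900)) = 2.195126 − (-0.001241)/(3.218858) = 2.195511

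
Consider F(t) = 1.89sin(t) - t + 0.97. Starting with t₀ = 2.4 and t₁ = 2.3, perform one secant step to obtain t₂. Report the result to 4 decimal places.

F(2.4) = -0.153375, F(2.3) = 0.079383
t₂ = 2.300000 − 0.079383·(2.300000 − 2.400000) / (0.079383 − (-0.153375)) = 2.300000 − (-0.007938)/(0.232757) = 2.334105

2.3341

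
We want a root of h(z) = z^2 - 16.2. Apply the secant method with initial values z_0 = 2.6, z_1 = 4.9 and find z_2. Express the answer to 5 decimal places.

h(2.6) = -9.4400000, h(4.9) = 7.8100000
z_2 = 4.9000000 − 7.8100000·(4.9000000 − 2.6000000) / (7.8100000 − (-9.4400000)) = 4.9000000 − (17.9630000)/(17.2500000) = 3.8586667

3.85867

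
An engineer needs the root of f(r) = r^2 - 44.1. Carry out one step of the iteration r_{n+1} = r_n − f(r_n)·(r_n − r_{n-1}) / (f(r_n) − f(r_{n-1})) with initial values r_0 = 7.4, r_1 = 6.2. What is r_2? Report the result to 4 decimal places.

6.6162

f(7.4) = 10.660000, f(6.2) = -5.660000
r_2 = 6.200000 − (-5.660000)·(6.200000 − 7.400000) / (-5.660000 − 10.660000) = 6.200000 − (6.792000)/(-16.320000) = 6.616176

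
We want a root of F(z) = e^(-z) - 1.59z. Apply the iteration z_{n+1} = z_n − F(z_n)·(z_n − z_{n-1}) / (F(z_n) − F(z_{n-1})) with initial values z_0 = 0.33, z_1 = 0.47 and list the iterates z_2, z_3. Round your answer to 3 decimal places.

0.416, 0.415

F(0.33) = 0.19422, F(0.47) = -0.12230
z_2 = 0.47000 − (-0.12230)·(0.47000 − 0.33000) / (-0.12230 − 0.19422) = 0.47000 − (-0.01712)/(-0.31652) = 0.41591
F(0.41591) = -0.00155
z_3 = 0.41591 − (-0.00155)·(0.41591 − 0.47000) / (-0.00155 − (-0.12230)) = 0.41591 − (0.00008)/(0.12075) = 0.41521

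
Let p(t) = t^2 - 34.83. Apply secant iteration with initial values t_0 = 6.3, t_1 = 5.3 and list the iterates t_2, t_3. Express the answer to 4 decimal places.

p(6.3) = 4.860000, p(5.3) = -6.740000
t_2 = 5.300000 − (-6.740000)·(5.300000 − 6.300000) / (-6.740000 − 4.860000) = 5.300000 − (6.740000)/(-11.600000) = 5.881034
p(5.881034) = -0.243433
t_3 = 5.881034 − (-0.243433)·(5.881034 − 5.300000) / (-0.243433 − (-6.740000)) = 5.881034 − (-0.141443)/(6.496567) = 5.902806

5.8810, 5.9028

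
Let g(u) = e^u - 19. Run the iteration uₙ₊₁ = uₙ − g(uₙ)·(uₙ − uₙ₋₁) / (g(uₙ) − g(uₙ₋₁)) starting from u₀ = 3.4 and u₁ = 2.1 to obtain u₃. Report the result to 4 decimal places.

g(3.4) = 10.964100, g(2.1) = -10.833830
u₂ = 2.100000 − (-10.833830)·(2.100000 − 3.400000) / (-10.833830 − 10.964100) = 2.100000 − (14.083979)/(-21.797930) = 2.746115
g(2.746115) = -3.418015
u₃ = 2.746115 − (-3.418015)·(2.746115 − 2.100000) / (-3.418015 − (-10.833830)) = 2.746115 − (-2.208432)/(7.415815) = 3.043916

3.0439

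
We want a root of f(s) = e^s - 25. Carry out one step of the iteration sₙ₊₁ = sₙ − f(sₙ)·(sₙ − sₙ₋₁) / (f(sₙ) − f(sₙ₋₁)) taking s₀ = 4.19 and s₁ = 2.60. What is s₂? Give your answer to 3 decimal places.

2.949

f(4.19) = 41.02279, f(2.60) = -11.53626
s₂ = 2.60000 − (-11.53626)·(2.60000 − 4.19000) / (-11.53626 − 41.02279) = 2.60000 − (18.34266)/(-52.55905) = 2.94899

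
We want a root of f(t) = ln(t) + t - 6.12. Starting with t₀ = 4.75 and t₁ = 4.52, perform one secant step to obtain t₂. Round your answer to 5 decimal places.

4.59525

f(4.75) = 0.1881446, f(4.52) = -0.0914880
t₂ = 4.5200000 − (-0.0914880)·(4.5200000 − 4.7500000) / (-0.0914880 − 0.1881446) = 4.5200000 − (0.0210422)/(-0.2796326) = 4.5952496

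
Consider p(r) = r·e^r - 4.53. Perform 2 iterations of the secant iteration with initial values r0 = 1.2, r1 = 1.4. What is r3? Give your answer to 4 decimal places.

p(1.2) = -0.545860, p(1.4) = 1.147280
r2 = 1.400000 − 1.147280·(1.400000 − 1.200000) / (1.147280 − (-0.545860)) = 1.400000 − (0.229456)/(1.693140) = 1.264479
p(1.264479) = -0.052167
r3 = 1.264479 − (-0.052167)·(1.264479 − 1.400000) / (-0.052167 − 1.147280) = 1.264479 − (0.007070)/(-1.199447) = 1.270373

1.2704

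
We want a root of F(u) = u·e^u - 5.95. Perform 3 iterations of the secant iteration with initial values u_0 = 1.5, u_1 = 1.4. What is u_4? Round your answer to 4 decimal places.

F(1.5) = 0.772534, F(1.4) = -0.272720
u_2 = 1.400000 − (-0.272720)·(1.400000 − 1.500000) / (-0.272720 − 0.772534) = 1.400000 − (0.027272)/(-1.045254) = 1.426091
F(1.426091) = -0.014041
u_3 = 1.426091 − (-0.014041)·(1.426091 − 1.400000) / (-0.014041 − (-0.272720)) = 1.426091 − (-0.000366)/(0.258679) = 1.427507
F(1.427507) = 0.000275
u_4 = 1.427507 − 0.000275·(1.427507 − 1.426091) / (0.000275 − (-0.014041)) = 1.427507 − (0.000000)/(0.014316) = 1.427480

1.4275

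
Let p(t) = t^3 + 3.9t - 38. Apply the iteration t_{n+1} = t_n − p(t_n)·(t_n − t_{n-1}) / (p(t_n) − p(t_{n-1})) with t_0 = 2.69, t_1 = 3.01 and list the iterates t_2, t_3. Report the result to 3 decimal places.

p(2.69) = -8.04389, p(3.01) = 1.00990
t_2 = 3.01000 − 1.00990·(3.01000 − 2.69000) / (1.00990 − (-8.04389)) = 3.01000 − (0.32317)/(9.05379) = 2.97431
p(2.97431) = -0.08803
t_3 = 2.97431 − (-0.08803)·(2.97431 − 3.01000) / (-0.08803 − 1.00990) = 2.97431 − (0.00314)/(-1.09793) = 2.97717

2.974, 2.977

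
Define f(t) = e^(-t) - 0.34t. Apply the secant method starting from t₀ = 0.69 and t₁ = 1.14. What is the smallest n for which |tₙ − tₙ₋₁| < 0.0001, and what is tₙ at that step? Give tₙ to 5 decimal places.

n = 5, tₙ = 1.03979

f(0.69) = 0.2669761, f(1.14) = -0.0677810
t₂ = 1.1400000 − (-0.0677810)·(0.4500000)/(-0.3347570) = 1.0488848;  |Δ| = 0.0911152
f(1.0488848) = -0.0062926
t₃ = 1.0488848 − (-0.0062926)·(-0.0911152)/(0.0614883) = 1.0395602;  |Δ| = 0.0093246
f(1.0395602) = 0.0001597
t₄ = 1.0395602 − 0.0001597·(-0.0093246)/(0.0064523) = 1.0397910;  |Δ| = 0.0002308
f(1.0397910) = -0.0000004
t₅ = 1.0397910 − (-0.0000004)·(0.0002308)/(-0.0001601) = 1.0397905;  |Δ| = 0.0000005
|t₅ − t₄| = 0.0000005 < 0.0001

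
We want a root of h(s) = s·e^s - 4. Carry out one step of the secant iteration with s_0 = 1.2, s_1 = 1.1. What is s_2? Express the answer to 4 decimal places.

h(1.2) = -0.015860, h(1.1) = -0.695417
s_2 = 1.100000 − (-0.695417)·(1.100000 − 1.200000) / (-0.695417 − (-0.015860)) = 1.100000 − (0.069542)/(-0.679558) = 1.202334

1.2023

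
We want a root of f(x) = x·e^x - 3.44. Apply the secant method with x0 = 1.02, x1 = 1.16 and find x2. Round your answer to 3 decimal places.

f(1.02) = -0.61134, f(1.16) = 0.26032
x2 = 1.16000 − 0.26032·(1.16000 − 1.02000) / (0.26032 − (-0.61134)) = 1.16000 − (0.03645)/(0.87166) = 1.11819

1.118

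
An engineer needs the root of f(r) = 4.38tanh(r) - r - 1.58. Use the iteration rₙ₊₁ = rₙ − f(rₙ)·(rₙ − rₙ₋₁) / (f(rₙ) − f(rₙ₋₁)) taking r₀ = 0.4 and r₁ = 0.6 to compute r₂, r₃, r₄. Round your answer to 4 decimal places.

0.5294, 0.5229, 0.5232

f(0.4) = -0.315824, f(0.6) = 0.172277
r₂ = 0.600000 − 0.172277·(0.600000 − 0.400000) / (0.172277 − (-0.315824)) = 0.600000 − (0.034455)/(0.488101) = 0.529409
f(0.529409) = 0.014581
r₃ = 0.529409 − 0.014581·(0.529409 − 0.600000) / (0.014581 − 0.172277) = 0.529409 − (-0.001029)/(-0.157696) = 0.522882
f(0.522882) = -0.000827
r₄ = 0.522882 − (-0.000827)·(0.522882 − 0.529409) / (-0.000827 − 0.014581) = 0.522882 − (0.000005)/(-0.015408) = 0.523232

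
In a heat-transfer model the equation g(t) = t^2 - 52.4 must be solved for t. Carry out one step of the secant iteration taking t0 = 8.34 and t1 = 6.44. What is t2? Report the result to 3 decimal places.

g(8.34) = 17.15560, g(6.44) = -10.92640
t2 = 6.44000 − (-10.92640)·(6.44000 − 8.34000) / (-10.92640 − 17.15560) = 6.44000 − (20.76016)/(-28.08200) = 7.17927

7.179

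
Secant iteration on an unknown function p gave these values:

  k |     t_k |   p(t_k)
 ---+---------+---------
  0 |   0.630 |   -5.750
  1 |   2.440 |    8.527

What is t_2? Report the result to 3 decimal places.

t_2 = 2.440 − 8.527·(2.440 − 0.630) / (8.527 − (-5.750))
   = 2.440 − (15.43387)/(14.27700) = 1.35897

1.359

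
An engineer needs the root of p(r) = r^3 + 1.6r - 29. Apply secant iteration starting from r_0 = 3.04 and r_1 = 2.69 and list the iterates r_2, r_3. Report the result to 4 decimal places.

2.8892, 2.8996

p(3.04) = 3.958464, p(2.69) = -5.230891
r_2 = 2.690000 − (-5.230891)·(2.690000 − 3.040000) / (-5.230891 − 3.958464) = 2.690000 − (1.830812)/(-9.189355) = 2.889232
p(2.889232) = -0.258903
r_3 = 2.889232 − (-0.258903)·(2.889232 − 2.690000) / (-0.258903 − (-5.230891)) = 2.889232 − (-0.051582)/(4.971988) = 2.899606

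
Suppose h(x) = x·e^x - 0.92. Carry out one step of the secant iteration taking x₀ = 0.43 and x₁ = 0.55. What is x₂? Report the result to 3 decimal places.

h(0.43) = -0.25898, h(0.55) = 0.03329
x₂ = 0.55000 − 0.03329·(0.55000 − 0.43000) / (0.03329 − (-0.25898)) = 0.55000 − (0.00399)/(0.29227) = 0.53633

0.536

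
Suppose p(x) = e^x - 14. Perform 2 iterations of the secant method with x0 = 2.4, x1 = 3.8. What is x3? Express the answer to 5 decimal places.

2.58413

p(2.4) = -2.9768236, p(3.8) = 30.7011845
x2 = 3.8000000 − 30.7011845·(3.8000000 − 2.4000000) / (30.7011845 − (-2.9768236)) = 3.8000000 − (42.9816583)/(33.6780081) = 2.5237470
p(2.5237470) = -1.5247458
x3 = 2.5237470 − (-1.5247458)·(2.5237470 − 3.8000000) / (-1.5247458 − 30.7011845) = 2.5237470 − (1.9459614)/(-32.2259303) = 2.5841320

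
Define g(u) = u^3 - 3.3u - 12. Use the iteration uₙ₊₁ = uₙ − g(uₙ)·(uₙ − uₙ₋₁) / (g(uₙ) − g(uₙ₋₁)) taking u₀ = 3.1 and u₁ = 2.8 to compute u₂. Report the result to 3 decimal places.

2.769

g(3.1) = 7.56100, g(2.8) = 0.71200
u₂ = 2.80000 − 0.71200·(2.80000 − 3.10000) / (0.71200 − 7.56100) = 2.80000 − (-0.21360)/(-6.84900) = 2.76881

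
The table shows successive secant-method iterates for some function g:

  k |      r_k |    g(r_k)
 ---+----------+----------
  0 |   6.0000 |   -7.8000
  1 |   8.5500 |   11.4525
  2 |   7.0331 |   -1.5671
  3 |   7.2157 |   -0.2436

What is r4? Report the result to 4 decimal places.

r4 = 7.2157 − (-0.2436)·(7.2157 − 7.0331) / (-0.2436 − (-1.5671))
   = 7.2157 − (-0.044481)/(1.323500) = 7.249309

7.2493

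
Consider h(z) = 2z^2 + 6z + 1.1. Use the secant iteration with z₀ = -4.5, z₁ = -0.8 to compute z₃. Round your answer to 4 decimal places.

h(-4.5) = 14.600000, h(-0.8) = -2.420000
z₂ = -0.800000 − (-2.420000)·(-0.800000 − (-4.500000)) / (-2.420000 − 14.600000) = -0.800000 − (-8.954000)/(-17.020000) = -1.326087
h(-1.326087) = -3.339509
z₃ = -1.326087 − (-3.339509)·(-1.326087 − (-0.800000)) / (-3.339509 − (-2.420000)) = -1.326087 − (1.756872)/(-0.919509) = 0.584577

0.5846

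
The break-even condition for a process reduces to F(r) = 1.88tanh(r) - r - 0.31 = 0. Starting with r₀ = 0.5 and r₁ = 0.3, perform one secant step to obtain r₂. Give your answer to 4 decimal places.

0.4029

F(0.5) = 0.058780, F(0.3) = -0.062332
r₂ = 0.300000 − (-0.062332)·(0.300000 − 0.500000) / (-0.062332 − 0.058780) = 0.300000 − (0.012466)/(-0.121113) = 0.402933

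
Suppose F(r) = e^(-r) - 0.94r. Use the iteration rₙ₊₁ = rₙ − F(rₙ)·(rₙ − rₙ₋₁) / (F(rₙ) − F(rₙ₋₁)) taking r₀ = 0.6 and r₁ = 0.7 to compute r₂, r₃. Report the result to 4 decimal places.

F(0.6) = -0.015188, F(0.7) = -0.161415
r₂ = 0.700000 − (-0.161415)·(0.700000 − 0.600000) / (-0.161415 − (-0.015188)) = 0.700000 − (-0.016141)/(-0.146226) = 0.589613
F(0.589613) = 0.000305
r₃ = 0.589613 − 0.000305·(0.589613 − 0.700000) / (0.000305 − (-0.161415)) = 0.589613 − (-0.000034)/(0.161720) = 0.589822

0.5896, 0.5898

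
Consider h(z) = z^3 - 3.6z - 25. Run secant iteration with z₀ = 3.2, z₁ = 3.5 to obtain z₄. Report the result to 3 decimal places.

h(3.2) = -3.75200, h(3.5) = 5.27500
z₂ = 3.50000 − 5.27500·(3.50000 − 3.20000) / (5.27500 − (-3.75200)) = 3.50000 − (1.58250)/(9.02700) = 3.32469
h(3.32469) = -0.21914
z₃ = 3.32469 − (-0.21914)·(3.32469 − 3.50000) / (-0.21914 − 5.27500) = 3.32469 − (0.03842)/(-5.49414) = 3.33168
h(3.33168) = -0.01195
z₄ = 3.33168 − (-0.01195)·(3.33168 − 3.32469) / (-0.01195 − (-0.21914)) = 3.33168 − (-0.00008)/(0.20718) = 3.33209

3.332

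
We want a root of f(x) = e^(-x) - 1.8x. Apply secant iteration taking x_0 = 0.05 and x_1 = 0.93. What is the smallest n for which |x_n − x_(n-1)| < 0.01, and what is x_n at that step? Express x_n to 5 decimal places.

f(0.05) = 0.8612294, f(0.93) = -1.2794463
x_2 = 0.9300000 − (-1.2794463)·(0.8800000)/(-2.1406757) = 0.4040386;  |Δ| = 0.5259614
f(0.4040386) = -0.0596512
x_3 = 0.4040386 − (-0.0596512)·(-0.5259614)/(1.2197951) = 0.3783177;  |Δ| = 0.0257209
f(0.3783177) = 0.0040409
x_4 = 0.3783177 − 0.0040409·(-0.0257209)/(0.0636921) = 0.3799496;  |Δ| = 0.0016318
|x_4 − x_3| = 0.0016318 < 0.01

n = 4, x_n = 0.37995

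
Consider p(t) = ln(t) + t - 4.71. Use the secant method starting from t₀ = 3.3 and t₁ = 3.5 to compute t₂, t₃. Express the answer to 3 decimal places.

p(3.3) = -0.21608, p(3.5) = 0.04276
t₂ = 3.50000 − 0.04276·(3.50000 − 3.30000) / (0.04276 − (-0.21608)) = 3.50000 − (0.00855)/(0.25884) = 3.46696
p(3.46696) = 0.00024
t₃ = 3.46696 − 0.00024·(3.46696 − 3.50000) / (0.00024 − 0.04276) = 3.46696 − (-0.00001)/(-0.04253) = 3.46677

3.467, 3.467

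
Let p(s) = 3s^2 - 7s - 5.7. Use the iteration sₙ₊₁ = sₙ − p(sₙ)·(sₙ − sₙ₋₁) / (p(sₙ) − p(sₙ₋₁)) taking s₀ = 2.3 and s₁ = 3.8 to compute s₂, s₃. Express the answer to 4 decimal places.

p(2.3) = -5.930000, p(3.8) = 11.020000
s₂ = 3.800000 − 11.020000·(3.800000 − 2.300000) / (11.020000 − (-5.930000)) = 3.800000 − (16.530000)/(16.950000) = 2.824779
p(2.824779) = -1.535326
s₃ = 2.824779 − (-1.535326)·(2.824779 − 3.800000) / (-1.535326 − 11.020000) = 2.824779 − (1.497283)/(-12.555326) = 2.944034

2.8248, 2.9440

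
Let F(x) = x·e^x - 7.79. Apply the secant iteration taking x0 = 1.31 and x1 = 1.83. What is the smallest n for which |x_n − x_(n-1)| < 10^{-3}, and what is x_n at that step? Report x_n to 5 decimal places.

n = 5, x_n = 1.58945

F(1.31) = -2.9349124, F(1.83) = 3.6180126
x2 = 1.8300000 − 3.6180126·(0.5200000)/(6.5529250) = 1.5428967;  |Δ| = 0.2871033
F(1.5428967) = -0.5721416
x3 = 1.5428967 − (-0.5721416)·(-0.2871033)/(-4.1901542) = 1.5820990;  |Δ| = 0.0392023
F(1.5820990) = -0.0928399
x4 = 1.5820990 − (-0.0928399)·(0.0392023)/(0.4793017) = 1.5896924;  |Δ| = 0.0075934
F(1.5896924) = 0.0030551
x5 = 1.5896924 − 0.0030551·(0.0075934)/(0.0958950) = 1.5894505;  |Δ| = 0.0002419
|x5 − x4| = 0.0002419 < 10^{-3}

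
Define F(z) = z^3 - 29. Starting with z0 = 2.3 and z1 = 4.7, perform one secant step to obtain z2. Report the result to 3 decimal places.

F(2.3) = -16.83300, F(4.7) = 74.82300
z2 = 4.70000 − 74.82300·(4.70000 − 2.30000) / (74.82300 − (-16.83300)) = 4.70000 − (179.57520)/(91.65600) = 2.74077

2.741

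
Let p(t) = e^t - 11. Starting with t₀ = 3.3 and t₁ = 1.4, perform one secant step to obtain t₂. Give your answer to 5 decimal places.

1.97227

p(3.3) = 16.1126389, p(1.4) = -6.9448000
t₂ = 1.4000000 − (-6.9448000)·(1.4000000 − 3.3000000) / (-6.9448000 − 16.1126389) = 1.4000000 − (13.1951201)/(-23.0574390) = 1.9722717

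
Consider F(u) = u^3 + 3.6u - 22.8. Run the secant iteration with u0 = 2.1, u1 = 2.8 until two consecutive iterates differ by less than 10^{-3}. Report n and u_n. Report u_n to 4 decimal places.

n = 5, u_n = 2.4160

F(2.1) = -5.979000, F(2.8) = 9.232000
u2 = 2.800000 − 9.232000·(0.700000)/(15.211000) = 2.375150;  |Δ| = 0.424850
F(2.375150) = -0.850446
u3 = 2.375150 − (-0.850446)·(-0.424850)/(-10.082446) = 2.410985;  |Δ| = 0.035836
F(2.410985) = -0.105756
u4 = 2.410985 − (-0.105756)·(0.035836)/(0.744691) = 2.416074;  |Δ| = 0.005089
F(2.416074) = 0.001500
u5 = 2.416074 − 0.001500·(0.005089)/(0.107256) = 2.416003;  |Δ| = 0.000071
|u5 − u4| = 0.000071 < 10^{-3}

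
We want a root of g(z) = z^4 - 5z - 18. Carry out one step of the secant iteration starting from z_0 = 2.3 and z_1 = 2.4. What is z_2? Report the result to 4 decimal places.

g(2.3) = -1.515900, g(2.4) = 3.177600
z_2 = 2.400000 − 3.177600·(2.400000 − 2.300000) / (3.177600 − (-1.515900)) = 2.400000 − (0.317760)/(4.693500) = 2.332298

2.3323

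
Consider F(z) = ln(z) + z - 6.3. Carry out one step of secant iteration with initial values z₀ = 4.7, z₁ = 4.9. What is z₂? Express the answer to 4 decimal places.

F(4.7) = -0.052437, F(4.9) = 0.189235
z₂ = 4.900000 − 0.189235·(4.900000 − 4.700000) / (0.189235 − (-0.052437)) = 4.900000 − (0.037847)/(0.241673) = 4.743395

4.7434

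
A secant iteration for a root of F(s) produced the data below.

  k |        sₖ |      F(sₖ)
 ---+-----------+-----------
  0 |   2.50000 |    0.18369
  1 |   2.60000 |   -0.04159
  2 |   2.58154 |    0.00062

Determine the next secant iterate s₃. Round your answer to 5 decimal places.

2.58181

s₃ = 2.58154 − 0.00062·(2.58154 − 2.60000) / (0.00062 − (-0.04159))
   = 2.58154 − (-0.0000114)/(0.0422100) = 2.5818111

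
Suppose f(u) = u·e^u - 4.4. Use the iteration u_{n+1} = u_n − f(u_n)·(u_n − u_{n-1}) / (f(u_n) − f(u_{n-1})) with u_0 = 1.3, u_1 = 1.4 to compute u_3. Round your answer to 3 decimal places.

f(1.3) = 0.37009, f(1.4) = 1.27728
u_2 = 1.40000 − 1.27728·(1.40000 − 1.30000) / (1.27728 − 0.37009) = 1.40000 − (0.12773)/(0.90719) = 1.25921
f(1.25921) = 0.03570
u_3 = 1.25921 − 0.03570·(1.25921 − 1.40000) / (0.03570 − 1.27728) = 1.25921 − (-0.00503)/(-1.24158) = 1.25516

1.255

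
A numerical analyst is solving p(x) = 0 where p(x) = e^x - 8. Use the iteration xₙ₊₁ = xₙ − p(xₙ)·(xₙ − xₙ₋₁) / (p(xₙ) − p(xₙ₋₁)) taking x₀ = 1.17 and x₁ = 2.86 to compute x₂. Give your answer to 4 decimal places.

1.7371

p(1.17) = -4.778007, p(2.86) = 9.461527
x₂ = 2.860000 − 9.461527·(2.860000 − 1.170000) / (9.461527 − (-4.778007)) = 2.860000 − (15.989981)/(14.239534) = 1.737071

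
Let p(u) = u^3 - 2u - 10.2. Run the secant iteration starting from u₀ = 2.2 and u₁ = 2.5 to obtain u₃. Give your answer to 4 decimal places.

2.4743

p(2.2) = -3.952000, p(2.5) = 0.425000
u₂ = 2.500000 − 0.425000·(2.500000 − 2.200000) / (0.425000 − (-3.952000)) = 2.500000 − (0.127500)/(4.377000) = 2.470870
p(2.470870) = -0.056581
u₃ = 2.470870 − (-0.056581)·(2.470870 − 2.500000) / (-0.056581 − 0.425000) = 2.470870 − (0.001648)/(-0.481581) = 2.474293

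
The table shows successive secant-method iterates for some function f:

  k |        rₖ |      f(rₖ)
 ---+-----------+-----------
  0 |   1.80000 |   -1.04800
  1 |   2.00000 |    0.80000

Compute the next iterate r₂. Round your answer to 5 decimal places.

1.91342

r₂ = 2.00000 − 0.80000·(2.00000 − 1.80000) / (0.80000 − (-1.04800))
   = 2.00000 − (0.1600000)/(1.8480000) = 1.9134199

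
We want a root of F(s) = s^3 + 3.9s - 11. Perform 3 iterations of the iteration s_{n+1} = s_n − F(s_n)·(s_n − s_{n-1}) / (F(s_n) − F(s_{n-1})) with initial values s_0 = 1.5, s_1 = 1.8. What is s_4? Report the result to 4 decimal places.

F(1.5) = -1.775000, F(1.8) = 1.852000
s_2 = 1.800000 − 1.852000·(1.800000 − 1.500000) / (1.852000 − (-1.775000)) = 1.800000 − (0.555600)/(3.627000) = 1.646816
F(1.646816) = -0.111253
s_3 = 1.646816 − (-0.111253)·(1.646816 − 1.800000) / (-0.111253 − 1.852000) = 1.646816 − (0.017042)/(-1.963253) = 1.655496
F(1.655496) = -0.006400
s_4 = 1.655496 − (-0.006400)·(1.655496 − 1.646816) / (-0.006400 − (-0.111253)) = 1.655496 − (-0.000056)/(0.104853) = 1.656026

1.6560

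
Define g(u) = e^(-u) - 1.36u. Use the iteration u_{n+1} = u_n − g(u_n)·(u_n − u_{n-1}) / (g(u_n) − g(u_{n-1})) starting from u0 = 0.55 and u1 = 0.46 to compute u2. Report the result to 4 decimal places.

0.4629

g(0.55) = -0.171050, g(0.46) = 0.005684
u2 = 0.460000 − 0.005684·(0.460000 − 0.550000) / (0.005684 − (-0.171050)) = 0.460000 − (-0.000512)/(0.176734) = 0.462894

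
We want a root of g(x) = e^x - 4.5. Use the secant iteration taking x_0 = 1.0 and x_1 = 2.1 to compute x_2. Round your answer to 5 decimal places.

1.35975

g(1.0) = -1.7817182, g(2.1) = 3.6661699
x_2 = 2.1000000 − 3.6661699·(2.1000000 − 1.0000000) / (3.6661699 − (-1.7817182)) = 2.1000000 − (4.0327869)/(5.4478881) = 1.3597522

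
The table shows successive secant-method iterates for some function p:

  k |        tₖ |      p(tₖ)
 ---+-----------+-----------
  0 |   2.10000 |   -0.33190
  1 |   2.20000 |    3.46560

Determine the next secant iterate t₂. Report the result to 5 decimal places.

2.10874

t₂ = 2.20000 − 3.46560·(2.20000 − 2.10000) / (3.46560 − (-0.33190))
   = 2.20000 − (0.3465600)/(3.7975000) = 2.1087400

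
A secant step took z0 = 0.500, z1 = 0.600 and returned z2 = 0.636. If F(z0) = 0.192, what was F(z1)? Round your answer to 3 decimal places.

0.051

The secant line through (0.500, 0.192) and (0.600, F(z1)) crosses zero at z2 = 0.636.
So (0.500, 0.192), (0.600, F(z1)), (0.636, 0) are collinear:
F(z1) = 0.192 · (0.600 − 0.636) / (0.500 − 0.636) = 0.192 · (-0.03600)/(-0.13600) = 0.05082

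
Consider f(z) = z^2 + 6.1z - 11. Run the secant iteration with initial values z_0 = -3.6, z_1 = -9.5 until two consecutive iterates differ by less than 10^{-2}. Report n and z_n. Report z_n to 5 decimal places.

n = 6, z_n = -7.55583

f(-3.6) = -20.0000000, f(-9.5) = 21.3000000
z_2 = -9.5000000 − 21.3000000·(-5.9000000)/(41.3000000) = -6.4571429;  |Δ| = 3.0428571
f(-6.4571429) = -8.6938776
z_3 = -6.4571429 − (-8.6938776)·(3.0428571)/(-29.9938776) = -7.3391304;  |Δ| = 0.8819876
f(-7.3391304) = -1.9058601
z_4 = -7.3391304 − (-1.9058601)·(-0.8819876)/(6.7880174) = -7.5867646;  |Δ| = 0.2476342
f(-7.5867646) = 0.2797329
z_5 = -7.5867646 − 0.2797329·(-0.2476342)/(2.1855930) = -7.5550700;  |Δ| = 0.0316946
f(-7.5550700) = -0.0068441
z_6 = -7.5550700 − (-0.0068441)·(0.0316946)/(-0.2865770) = -7.5558270;  |Δ| = 0.0007569
|z_6 − z_5| = 0.0007569 < 10^{-2}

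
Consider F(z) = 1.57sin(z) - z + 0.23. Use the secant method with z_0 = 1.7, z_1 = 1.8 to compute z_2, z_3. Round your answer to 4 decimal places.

F(1.7) = 0.086914, F(1.8) = -0.041059
z_2 = 1.800000 − (-0.041059)·(1.800000 − 1.700000) / (-0.041059 − 0.086914) = 1.800000 − (-0.004106)/(-0.127973) = 1.767916
F(1.767916) = 0.001681
z_3 = 1.767916 − 0.001681·(1.767916 − 1.800000) / (0.001681 − (-0.041059)) = 1.767916 − (-0.000054)/(0.042740) = 1.769178

1.7679, 1.7692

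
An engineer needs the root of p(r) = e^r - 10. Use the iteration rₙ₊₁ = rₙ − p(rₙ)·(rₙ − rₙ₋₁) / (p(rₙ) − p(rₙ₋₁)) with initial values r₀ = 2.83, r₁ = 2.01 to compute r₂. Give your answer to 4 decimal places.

2.2294

p(2.83) = 6.945461, p(2.01) = -2.536683
r₂ = 2.010000 − (-2.536683)·(2.010000 − 2.830000) / (-2.536683 − 6.945461) = 2.010000 − (2.080080)/(-9.482143) = 2.229368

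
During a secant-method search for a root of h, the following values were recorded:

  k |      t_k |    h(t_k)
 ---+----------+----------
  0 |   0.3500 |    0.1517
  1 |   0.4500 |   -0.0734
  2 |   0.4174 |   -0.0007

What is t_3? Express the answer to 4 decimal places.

0.4171

t_3 = 0.4174 − (-0.0007)·(0.4174 − 0.4500) / (-0.0007 − (-0.0734))
   = 0.4174 − (0.000023)/(0.072700) = 0.417086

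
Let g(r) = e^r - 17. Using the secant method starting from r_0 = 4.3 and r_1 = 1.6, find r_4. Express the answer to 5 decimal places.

g(4.3) = 56.6997937, g(1.6) = -12.0469676
r_2 = 1.6000000 − (-12.0469676)·(1.6000000 − 4.3000000) / (-12.0469676 − 56.6997937) = 1.6000000 − (32.5268125)/(-68.7467613) = 2.0731396
g(2.0731396) = -9.0502573
r_3 = 2.0731396 − (-9.0502573)·(2.0731396 − 1.6000000) / (-9.0502573 − (-12.0469676)) = 2.0731396 − (-4.2820348)/(2.9967103) = 3.5020514
g(3.5020514) = 16.1834548
r_4 = 3.5020514 − 16.1834548·(3.5020514 − 2.0731396) / (16.1834548 − (-9.0502573)) = 3.5020514 − (23.1247303)/(25.2337122) = 2.5856294

2.58563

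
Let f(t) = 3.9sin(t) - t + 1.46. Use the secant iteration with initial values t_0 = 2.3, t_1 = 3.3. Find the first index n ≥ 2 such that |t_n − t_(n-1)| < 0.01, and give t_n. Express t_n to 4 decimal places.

f(2.3) = 2.068250, f(3.3) = -2.455208
t_2 = 3.300000 − (-2.455208)·(1.000000)/(-4.523459) = 2.757228;  |Δ| = 0.542772
f(2.757228) = 0.165157
t_3 = 2.757228 − 0.165157·(-0.542772)/(2.620366) = 2.791438;  |Δ| = 0.034210
f(2.791438) = 0.006431
t_4 = 2.791438 − 0.006431·(0.034210)/(-0.158726) = 2.792824;  |Δ| = 0.001386
|t_4 − t_3| = 0.001386 < 0.01

n = 4, t_n = 2.7928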